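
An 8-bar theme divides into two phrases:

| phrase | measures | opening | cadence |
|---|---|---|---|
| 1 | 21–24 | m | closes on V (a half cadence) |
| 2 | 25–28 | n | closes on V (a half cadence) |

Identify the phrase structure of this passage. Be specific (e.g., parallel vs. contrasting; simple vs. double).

phrase group

The second phrase closes with a half cadence, which is not stronger than the first phrase's half cadence; without a weak→strong cadential pair there is no antecedent–consequent relationship, so this is a phrase group rather than a period.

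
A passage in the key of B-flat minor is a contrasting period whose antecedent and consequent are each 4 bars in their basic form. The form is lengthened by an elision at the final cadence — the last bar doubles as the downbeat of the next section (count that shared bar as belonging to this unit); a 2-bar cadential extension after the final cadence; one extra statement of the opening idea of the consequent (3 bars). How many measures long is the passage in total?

Basic contrasting period: 4 + 4 = 8 bars.
8 (basic form) + 2 (cadential extension) + 3 (extra statement) = 13.
The elision shares a bar with the next section but does not change this unit's count.

13 measures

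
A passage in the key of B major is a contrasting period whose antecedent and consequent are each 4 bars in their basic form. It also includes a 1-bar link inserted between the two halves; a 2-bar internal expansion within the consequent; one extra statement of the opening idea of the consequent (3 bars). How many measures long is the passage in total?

14 measures

Basic contrasting period: 4 + 4 = 8 bars.
8 (basic form) + 1 (link) + 2 (internal expansion) + 3 (extra statement) = 14.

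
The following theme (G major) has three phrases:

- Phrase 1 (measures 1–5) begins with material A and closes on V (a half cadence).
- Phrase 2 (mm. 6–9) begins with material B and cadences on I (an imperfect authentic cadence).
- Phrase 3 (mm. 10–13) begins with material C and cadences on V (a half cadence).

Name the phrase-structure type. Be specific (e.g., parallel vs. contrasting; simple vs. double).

The final phrase closes with a half cadence, which is not stronger than the preceding imperfect authentic cadence; the 3 phrases lack an overall antecedent–consequent design and so form a phrase group.

phrase group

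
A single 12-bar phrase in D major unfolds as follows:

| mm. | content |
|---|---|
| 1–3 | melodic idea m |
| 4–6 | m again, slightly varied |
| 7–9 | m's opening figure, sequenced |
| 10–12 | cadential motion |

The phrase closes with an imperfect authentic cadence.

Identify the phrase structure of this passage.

sentence

Basic idea (bars 1–3) + its repetition (measures 4–6) form the presentation; fragmentation and cadence (measures 7–12) form the continuation — the 12-bar whole is a sentence.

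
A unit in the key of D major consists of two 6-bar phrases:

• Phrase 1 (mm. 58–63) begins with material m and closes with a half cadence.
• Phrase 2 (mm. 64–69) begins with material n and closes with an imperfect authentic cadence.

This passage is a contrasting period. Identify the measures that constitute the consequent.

measures 64–69

The antecedent is the phrase ending with the weaker cadence (half cadence, phrase 1) and the consequent the one ending more conclusively (imperfect authentic cadence, phrase 2); the consequent is bars 64-69.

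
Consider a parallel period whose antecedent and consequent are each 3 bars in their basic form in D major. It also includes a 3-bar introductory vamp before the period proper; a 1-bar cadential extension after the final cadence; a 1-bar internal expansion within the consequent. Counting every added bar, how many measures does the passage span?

Basic parallel period: 3 + 3 = 6 bars.
6 (basic form) + 3 (introduction) + 1 (cadential extension) + 1 (internal expansion) = 11.

11 measures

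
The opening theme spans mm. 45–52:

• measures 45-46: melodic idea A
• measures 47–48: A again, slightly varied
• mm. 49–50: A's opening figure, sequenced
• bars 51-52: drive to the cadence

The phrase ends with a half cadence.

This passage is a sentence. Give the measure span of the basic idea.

measures 45–46

The presentation of a sentence is the basic idea (mm. 45–46) plus its repetition (bars 47–48); the basic idea is therefore mm. 45–46.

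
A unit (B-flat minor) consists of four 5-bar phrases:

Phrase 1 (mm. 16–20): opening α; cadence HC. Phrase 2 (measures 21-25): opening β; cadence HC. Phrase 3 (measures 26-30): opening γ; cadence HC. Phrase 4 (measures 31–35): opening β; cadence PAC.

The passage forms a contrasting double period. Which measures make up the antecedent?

measures 16–25

In a double period the first pair of phrases (ending half cadence) is the large antecedent and the second pair (ending perfect authentic cadence) is the large consequent; the antecedent is measures 16–25.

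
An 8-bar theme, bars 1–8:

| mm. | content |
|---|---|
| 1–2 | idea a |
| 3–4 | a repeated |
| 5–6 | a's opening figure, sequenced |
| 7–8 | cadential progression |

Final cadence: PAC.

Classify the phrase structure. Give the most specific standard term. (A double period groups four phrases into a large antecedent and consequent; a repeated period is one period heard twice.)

Basic idea (mm. 1–2) + its repetition (mm. 3-4) form the presentation; fragmentation and cadence (measures 5-8) form the continuation — the 8-bar whole is a sentence.

sentence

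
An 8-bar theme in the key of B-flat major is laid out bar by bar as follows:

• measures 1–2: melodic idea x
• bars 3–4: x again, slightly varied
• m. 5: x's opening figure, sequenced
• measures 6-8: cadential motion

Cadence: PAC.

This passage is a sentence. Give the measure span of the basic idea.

measures 1–2

The presentation of a sentence is the basic idea (bars 1-2) plus its repetition (mm. 3–4); the basic idea is therefore bars 1-2.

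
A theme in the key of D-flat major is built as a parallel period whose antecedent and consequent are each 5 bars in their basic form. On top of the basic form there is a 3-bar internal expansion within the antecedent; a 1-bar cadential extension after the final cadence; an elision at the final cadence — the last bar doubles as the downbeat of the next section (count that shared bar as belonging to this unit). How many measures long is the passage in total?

Basic parallel period: 5 + 5 = 10 bars.
10 (basic form) + 3 (internal expansion) + 1 (cadential extension) = 14.
The elision shares a bar with the next section but does not change this unit's count.

14 measures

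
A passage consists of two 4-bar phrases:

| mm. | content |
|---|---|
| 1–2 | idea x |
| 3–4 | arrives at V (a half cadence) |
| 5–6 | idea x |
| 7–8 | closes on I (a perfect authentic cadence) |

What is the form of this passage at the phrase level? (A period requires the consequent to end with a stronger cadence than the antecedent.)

Phrase 1 ends with a half cadence (weaker) and phrase 2 with a perfect authentic cadence (stronger): antecedent + consequent = a period.
The two phrases open with the same material (x / x), so the period is parallel.

parallel period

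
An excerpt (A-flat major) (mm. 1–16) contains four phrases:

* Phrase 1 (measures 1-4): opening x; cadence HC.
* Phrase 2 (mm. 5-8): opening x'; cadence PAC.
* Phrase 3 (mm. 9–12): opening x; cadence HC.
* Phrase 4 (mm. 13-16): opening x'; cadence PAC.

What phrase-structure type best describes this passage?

The cadence pattern HC–PAC–HC–PAC is weak–strong twice, and phrases 3–4 restate phrases 1–2: a period heard twice, not a double period (which would end weakly at phrase 2).

repeated period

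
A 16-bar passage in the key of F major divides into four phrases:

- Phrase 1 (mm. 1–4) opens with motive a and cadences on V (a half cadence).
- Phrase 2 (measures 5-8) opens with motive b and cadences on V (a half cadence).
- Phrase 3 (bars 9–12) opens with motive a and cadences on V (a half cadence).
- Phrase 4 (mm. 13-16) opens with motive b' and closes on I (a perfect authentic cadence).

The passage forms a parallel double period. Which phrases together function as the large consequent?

In a double period the first pair of phrases (ending half cadence) is the large antecedent and the second pair (ending perfect authentic cadence) is the large consequent; the consequent is phrases 3 and 4.

phrases 3 and 4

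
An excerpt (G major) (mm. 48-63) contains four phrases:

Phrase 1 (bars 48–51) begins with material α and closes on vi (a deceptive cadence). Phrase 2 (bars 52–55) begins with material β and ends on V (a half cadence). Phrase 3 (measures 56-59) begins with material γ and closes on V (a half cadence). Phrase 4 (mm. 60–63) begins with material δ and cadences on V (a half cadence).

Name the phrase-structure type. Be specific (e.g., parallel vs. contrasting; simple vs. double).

Phrase 4 ends with a half cadence, no stronger than phrase 2's half cadence, so the four phrases do not form a double period; nor do phrases 3–4 duplicate 1–2, so it is not a repeated period. With no phrase reaching a conclusive cadence, the passage is a phrase group.

phrase group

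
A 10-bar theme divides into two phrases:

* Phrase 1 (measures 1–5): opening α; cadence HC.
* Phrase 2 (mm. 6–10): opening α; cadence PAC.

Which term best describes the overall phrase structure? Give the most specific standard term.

Phrase 1 ends with a half cadence (weaker) and phrase 2 with a perfect authentic cadence (stronger): antecedent + consequent = a period.
The two phrases open with the same material (α / α), so the period is parallel.

parallel period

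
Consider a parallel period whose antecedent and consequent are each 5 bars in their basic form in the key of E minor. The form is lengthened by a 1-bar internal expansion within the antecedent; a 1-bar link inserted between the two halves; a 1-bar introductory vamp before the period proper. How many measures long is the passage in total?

13 measures

Basic parallel period: 5 + 5 = 10 bars.
10 (basic form) + 1 (internal expansion) + 1 (link) + 1 (introduction) = 13.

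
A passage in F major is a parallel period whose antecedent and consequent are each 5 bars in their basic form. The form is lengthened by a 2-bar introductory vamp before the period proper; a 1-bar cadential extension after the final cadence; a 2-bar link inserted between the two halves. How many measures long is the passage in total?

15 measures

Basic parallel period: 5 + 5 = 10 bars.
10 (basic form) + 2 (introduction) + 1 (cadential extension) + 2 (link) = 15.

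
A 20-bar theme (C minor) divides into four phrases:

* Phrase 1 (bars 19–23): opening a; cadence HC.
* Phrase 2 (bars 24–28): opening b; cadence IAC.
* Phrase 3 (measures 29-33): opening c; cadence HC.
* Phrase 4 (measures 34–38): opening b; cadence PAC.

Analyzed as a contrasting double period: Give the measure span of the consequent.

In a double period the four phrases pair into a large antecedent (phrases 1–2, ending imperfect authentic cadence) and a large consequent (phrases 3–4, ending perfect authentic cadence). The consequent spans bars 29–38.

measures 29–38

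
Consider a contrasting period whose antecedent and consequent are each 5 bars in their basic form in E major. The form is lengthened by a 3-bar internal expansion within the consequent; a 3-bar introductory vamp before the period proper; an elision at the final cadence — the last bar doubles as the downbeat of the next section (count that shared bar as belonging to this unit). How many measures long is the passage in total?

Basic contrasting period: 5 + 5 = 10 bars.
10 (basic form) + 3 (internal expansion) + 3 (introduction) = 16.
The elision shares a bar with the next section but does not change this unit's count.

16 measures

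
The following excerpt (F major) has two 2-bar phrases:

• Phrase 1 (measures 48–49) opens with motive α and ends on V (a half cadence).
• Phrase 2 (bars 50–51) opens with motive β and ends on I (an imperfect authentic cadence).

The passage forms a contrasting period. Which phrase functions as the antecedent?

phrase 1

The phrase ending with the weaker cadence (half cadence) is the antecedent; the one ending more conclusively (imperfect authentic cadence) is the consequent. The antecedent is phrase 1.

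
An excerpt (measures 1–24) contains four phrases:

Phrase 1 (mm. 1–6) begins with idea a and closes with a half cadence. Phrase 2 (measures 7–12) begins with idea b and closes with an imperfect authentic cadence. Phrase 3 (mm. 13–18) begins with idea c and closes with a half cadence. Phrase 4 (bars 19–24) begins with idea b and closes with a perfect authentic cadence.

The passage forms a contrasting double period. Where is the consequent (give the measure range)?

In a double period the four phrases pair into a large antecedent (phrases 1–2, ending imperfect authentic cadence) and a large consequent (phrases 3–4, ending perfect authentic cadence). The consequent spans bars 13–24.

measures 13–24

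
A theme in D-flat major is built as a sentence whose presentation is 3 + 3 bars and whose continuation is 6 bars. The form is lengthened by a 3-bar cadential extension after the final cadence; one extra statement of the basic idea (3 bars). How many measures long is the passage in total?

18 measures

Basic sentence: 3 + 3 + 6 = 12 bars.
12 (basic form) + 3 (cadential extension) + 3 (extra statement) = 18.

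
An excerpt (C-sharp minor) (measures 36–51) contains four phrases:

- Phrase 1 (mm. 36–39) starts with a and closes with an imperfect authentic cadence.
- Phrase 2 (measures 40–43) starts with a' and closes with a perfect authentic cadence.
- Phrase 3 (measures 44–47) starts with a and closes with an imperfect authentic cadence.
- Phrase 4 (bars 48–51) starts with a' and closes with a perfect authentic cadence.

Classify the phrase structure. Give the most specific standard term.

The cadence pattern IAC–PAC–IAC–PAC is weak–strong twice, and phrases 3–4 restate phrases 1–2: a period heard twice, not a double period (which would end weakly at phrase 2).

repeated period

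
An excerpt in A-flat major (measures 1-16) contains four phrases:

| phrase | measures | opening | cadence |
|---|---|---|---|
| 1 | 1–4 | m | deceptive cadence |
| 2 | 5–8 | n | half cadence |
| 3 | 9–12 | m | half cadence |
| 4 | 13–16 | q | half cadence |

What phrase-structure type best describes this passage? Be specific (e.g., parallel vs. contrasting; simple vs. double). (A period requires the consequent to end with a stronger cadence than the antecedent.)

Phrase 4 ends with a half cadence, no stronger than phrase 2's half cadence, so the four phrases do not form a double period; nor do phrases 3–4 duplicate 1–2, so it is not a repeated period. With no phrase reaching a conclusive cadence, the passage is a phrase group.

phrase group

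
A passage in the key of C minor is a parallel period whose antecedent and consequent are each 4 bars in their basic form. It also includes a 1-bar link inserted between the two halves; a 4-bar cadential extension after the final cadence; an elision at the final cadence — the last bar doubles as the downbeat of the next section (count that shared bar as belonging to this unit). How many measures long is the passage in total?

Basic parallel period: 4 + 4 = 8 bars.
8 (basic form) + 1 (link) + 4 (cadential extension) = 13.
The elision shares a bar with the next section but does not change this unit's count.

13 measures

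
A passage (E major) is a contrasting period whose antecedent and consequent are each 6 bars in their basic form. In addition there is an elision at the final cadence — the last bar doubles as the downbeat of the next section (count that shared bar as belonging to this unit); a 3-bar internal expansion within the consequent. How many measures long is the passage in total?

Basic contrasting period: 6 + 6 = 12 bars.
12 (basic form) + 3 (internal expansion) = 15.
The elision shares a bar with the next section but does not change this unit's count.

15 measures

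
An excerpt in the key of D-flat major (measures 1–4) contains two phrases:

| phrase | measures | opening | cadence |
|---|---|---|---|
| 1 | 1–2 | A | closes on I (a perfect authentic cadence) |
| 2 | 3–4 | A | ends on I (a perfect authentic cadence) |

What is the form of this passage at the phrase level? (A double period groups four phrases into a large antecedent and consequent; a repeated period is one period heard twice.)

Both phrases have the same opening (A) and the same cadence (perfect authentic cadence): the second is a restatement, not a consequent, so this is a repeated phrase rather than a period.

repeated phrase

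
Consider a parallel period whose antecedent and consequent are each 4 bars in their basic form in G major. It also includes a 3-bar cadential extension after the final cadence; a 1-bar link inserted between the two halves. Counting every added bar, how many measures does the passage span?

12 measures

Basic parallel period: 4 + 4 = 8 bars.
8 (basic form) + 3 (cadential extension) + 1 (link) = 12.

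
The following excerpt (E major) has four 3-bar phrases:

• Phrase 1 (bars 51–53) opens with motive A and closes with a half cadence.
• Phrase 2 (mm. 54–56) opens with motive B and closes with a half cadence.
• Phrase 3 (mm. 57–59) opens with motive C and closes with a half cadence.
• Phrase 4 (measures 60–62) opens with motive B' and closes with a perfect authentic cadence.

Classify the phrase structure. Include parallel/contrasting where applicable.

Four phrases in two halves: the first half (measures 51–56) ends with a half cadence, the second (bars 57–62) with a perfect authentic cadence — a large antecedent–consequent pair, i.e. a double period.
Phrase 3 begins with different material from phrase 1, making it contrasting.

contrasting double period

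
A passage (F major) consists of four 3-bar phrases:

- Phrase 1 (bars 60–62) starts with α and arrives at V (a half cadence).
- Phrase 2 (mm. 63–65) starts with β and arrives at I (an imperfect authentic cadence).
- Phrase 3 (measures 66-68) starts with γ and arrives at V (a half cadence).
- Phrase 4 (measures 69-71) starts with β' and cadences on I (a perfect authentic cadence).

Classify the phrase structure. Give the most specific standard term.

Four phrases in two halves: the first half (measures 60-65) ends with an imperfect authentic cadence, the second (mm. 66-71) with a perfect authentic cadence — a large antecedent–consequent pair, i.e. a double period.
Phrase 3 begins with different material from phrase 1, making it contrasting.

contrasting double period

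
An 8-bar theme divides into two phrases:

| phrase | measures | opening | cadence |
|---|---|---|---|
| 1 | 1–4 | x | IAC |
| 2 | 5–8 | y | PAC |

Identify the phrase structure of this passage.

contrasting period

Phrase 1 ends with an imperfect authentic cadence (weaker) and phrase 2 with a perfect authentic cadence (stronger): antecedent + consequent = a period.
The two phrases open with different material (x / y), so the period is contrasting.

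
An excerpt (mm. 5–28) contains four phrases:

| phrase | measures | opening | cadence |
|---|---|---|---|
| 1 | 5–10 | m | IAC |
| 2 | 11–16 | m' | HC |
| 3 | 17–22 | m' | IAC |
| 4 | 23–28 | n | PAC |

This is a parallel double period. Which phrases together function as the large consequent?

In a double period the first pair of phrases (ending half cadence) is the large antecedent and the second pair (ending perfect authentic cadence) is the large consequent; the consequent is phrases 3 and 4.

phrases 3 and 4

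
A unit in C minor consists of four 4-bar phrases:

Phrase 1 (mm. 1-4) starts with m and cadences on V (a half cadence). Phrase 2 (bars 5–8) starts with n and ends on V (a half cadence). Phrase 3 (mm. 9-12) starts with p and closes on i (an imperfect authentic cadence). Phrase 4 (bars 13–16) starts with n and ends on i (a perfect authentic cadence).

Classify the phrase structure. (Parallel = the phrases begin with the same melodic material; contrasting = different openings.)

Four phrases in two halves: the first half (mm. 1–8) ends with a half cadence, the second (bars 9-16) with a perfect authentic cadence — a large antecedent–consequent pair, i.e. a double period.
Phrase 3 begins with different material from phrase 1, making it contrasting.

contrasting double period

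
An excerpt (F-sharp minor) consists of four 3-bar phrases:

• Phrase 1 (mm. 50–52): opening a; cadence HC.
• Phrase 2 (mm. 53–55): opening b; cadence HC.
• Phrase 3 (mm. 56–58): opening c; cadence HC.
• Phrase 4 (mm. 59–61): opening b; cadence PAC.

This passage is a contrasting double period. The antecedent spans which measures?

measures 50–55

In a double period the four phrases pair into a large antecedent (phrases 1–2, ending half cadence) and a large consequent (phrases 3–4, ending perfect authentic cadence). The antecedent spans bars 50–55.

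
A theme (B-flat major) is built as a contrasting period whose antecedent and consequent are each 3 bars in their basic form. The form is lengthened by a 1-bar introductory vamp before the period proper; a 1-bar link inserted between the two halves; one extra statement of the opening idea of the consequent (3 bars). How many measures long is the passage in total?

11 measures

Basic contrasting period: 3 + 3 = 6 bars.
6 (basic form) + 1 (introduction) + 1 (link) + 3 (extra statement) = 11.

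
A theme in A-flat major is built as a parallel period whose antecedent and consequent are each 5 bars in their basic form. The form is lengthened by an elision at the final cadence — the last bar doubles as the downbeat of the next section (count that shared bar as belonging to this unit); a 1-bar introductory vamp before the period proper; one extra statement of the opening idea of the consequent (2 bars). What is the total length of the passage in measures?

13 measures

Basic parallel period: 5 + 5 = 10 bars.
10 (basic form) + 1 (introduction) + 2 (extra statement) = 13.
The elision shares a bar with the next section but does not change this unit's count.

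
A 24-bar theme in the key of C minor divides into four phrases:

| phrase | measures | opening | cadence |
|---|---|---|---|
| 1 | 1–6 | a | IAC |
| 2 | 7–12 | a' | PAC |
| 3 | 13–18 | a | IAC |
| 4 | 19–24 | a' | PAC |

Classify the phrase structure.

repeated period

The cadence pattern IAC–PAC–IAC–PAC is weak–strong twice, and phrases 3–4 restate phrases 1–2: a period heard twice, not a double period (which would end weakly at phrase 2).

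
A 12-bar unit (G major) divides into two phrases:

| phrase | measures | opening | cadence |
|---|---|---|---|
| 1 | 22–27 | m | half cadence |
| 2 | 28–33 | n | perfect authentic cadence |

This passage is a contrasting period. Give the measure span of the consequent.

The antecedent is the phrase ending with the weaker cadence (half cadence, phrase 1) and the consequent the one ending more conclusively (perfect authentic cadence, phrase 2); the consequent is mm. 28-33.

measures 28–33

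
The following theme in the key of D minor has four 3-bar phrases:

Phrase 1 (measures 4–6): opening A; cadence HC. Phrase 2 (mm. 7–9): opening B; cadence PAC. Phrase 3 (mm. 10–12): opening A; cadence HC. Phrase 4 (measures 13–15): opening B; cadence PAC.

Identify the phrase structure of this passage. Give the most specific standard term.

repeated period

The cadence pattern HC–PAC–HC–PAC is weak–strong twice, and phrases 3–4 restate phrases 1–2: a period heard twice, not a double period (which would end weakly at phrase 2).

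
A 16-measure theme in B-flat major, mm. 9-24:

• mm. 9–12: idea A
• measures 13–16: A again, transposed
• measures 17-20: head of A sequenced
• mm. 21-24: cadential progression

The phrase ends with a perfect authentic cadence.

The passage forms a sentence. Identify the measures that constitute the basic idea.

measures 9–12

The presentation of a sentence is the basic idea (mm. 9–12) plus its repetition (bars 13-16); the basic idea is therefore measures 9–12.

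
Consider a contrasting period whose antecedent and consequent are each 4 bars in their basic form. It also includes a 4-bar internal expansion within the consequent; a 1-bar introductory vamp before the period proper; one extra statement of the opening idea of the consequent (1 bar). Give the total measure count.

14 measures

Basic contrasting period: 4 + 4 = 8 bars.
8 (basic form) + 4 (internal expansion) + 1 (introduction) + 1 (extra statement) = 14.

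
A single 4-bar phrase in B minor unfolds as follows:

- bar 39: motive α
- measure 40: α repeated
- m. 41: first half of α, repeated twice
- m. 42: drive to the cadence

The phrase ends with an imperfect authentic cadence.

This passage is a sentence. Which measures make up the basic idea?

measures 39–39

The presentation of a sentence is the basic idea (measure 39) plus its repetition (measure 40); the basic idea is therefore measure 39.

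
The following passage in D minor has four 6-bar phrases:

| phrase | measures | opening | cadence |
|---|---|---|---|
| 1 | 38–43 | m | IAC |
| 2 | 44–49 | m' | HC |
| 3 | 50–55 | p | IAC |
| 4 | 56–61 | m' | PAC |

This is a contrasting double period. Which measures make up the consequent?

In a double period the first pair of phrases (ending half cadence) is the large antecedent and the second pair (ending perfect authentic cadence) is the large consequent; the consequent is measures 50–61.

measures 50–61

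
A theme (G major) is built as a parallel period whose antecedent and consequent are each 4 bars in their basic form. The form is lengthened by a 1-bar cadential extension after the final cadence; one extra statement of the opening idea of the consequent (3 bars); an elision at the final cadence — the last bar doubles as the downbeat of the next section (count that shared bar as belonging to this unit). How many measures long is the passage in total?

Basic parallel period: 4 + 4 = 8 bars.
8 (basic form) + 1 (cadential extension) + 3 (extra statement) = 12.
The elision shares a bar with the next section but does not change this unit's count.

12 measures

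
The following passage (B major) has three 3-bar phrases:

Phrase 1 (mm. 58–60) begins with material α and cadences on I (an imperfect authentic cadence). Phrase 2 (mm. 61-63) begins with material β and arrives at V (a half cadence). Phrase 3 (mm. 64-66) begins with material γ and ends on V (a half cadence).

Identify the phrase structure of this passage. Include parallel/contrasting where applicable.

phrase group

The final phrase closes with a half cadence, which is not stronger than the preceding half cadence; the 3 phrases lack an overall antecedent–consequent design and so form a phrase group.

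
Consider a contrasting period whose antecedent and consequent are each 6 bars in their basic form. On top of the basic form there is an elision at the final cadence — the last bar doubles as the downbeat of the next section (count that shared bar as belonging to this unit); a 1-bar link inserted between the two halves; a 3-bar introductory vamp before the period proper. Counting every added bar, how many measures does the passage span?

Basic contrasting period: 6 + 6 = 12 bars.
12 (basic form) + 1 (link) + 3 (introduction) = 16.
The elision shares a bar with the next section but does not change this unit's count.

16 measures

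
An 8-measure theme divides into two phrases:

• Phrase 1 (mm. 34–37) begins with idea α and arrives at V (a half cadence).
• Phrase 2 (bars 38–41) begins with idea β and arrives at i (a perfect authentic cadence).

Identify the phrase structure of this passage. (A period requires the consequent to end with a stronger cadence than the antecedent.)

contrasting period

Phrase 1 ends with a half cadence (weaker) and phrase 2 with a perfect authentic cadence (stronger): antecedent + consequent = a period.
The two phrases open with different material (α / β), so the period is contrasting.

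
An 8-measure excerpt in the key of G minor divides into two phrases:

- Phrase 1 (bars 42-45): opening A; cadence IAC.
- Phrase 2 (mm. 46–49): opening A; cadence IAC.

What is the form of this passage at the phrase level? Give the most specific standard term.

repeated phrase

Both phrases have the same opening (A) and the same cadence (imperfect authentic cadence): the second is a restatement, not a consequent, so this is a repeated phrase rather than a period.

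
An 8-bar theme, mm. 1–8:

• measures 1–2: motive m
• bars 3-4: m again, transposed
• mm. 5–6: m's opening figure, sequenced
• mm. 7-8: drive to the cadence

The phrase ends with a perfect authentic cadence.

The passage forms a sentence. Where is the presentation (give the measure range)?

The presentation of a sentence is the basic idea (bars 1–2) plus its repetition (measures 3–4); the presentation is therefore measures 1–4.

measures 1–4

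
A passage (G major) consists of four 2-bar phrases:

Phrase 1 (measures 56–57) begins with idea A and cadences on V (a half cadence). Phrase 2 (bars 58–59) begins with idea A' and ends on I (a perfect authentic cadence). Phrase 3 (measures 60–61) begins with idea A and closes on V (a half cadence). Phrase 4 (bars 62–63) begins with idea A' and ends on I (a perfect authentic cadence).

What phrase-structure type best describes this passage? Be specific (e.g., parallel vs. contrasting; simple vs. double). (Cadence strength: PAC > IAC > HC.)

The cadence pattern HC–PAC–HC–PAC is weak–strong twice, and phrases 3–4 restate phrases 1–2: a period heard twice, not a double period (which would end weakly at phrase 2).

repeated period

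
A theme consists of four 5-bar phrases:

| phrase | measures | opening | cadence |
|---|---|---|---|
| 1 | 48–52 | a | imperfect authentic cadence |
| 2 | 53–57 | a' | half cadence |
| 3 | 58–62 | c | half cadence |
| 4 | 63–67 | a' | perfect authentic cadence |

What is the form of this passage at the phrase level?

Four phrases in two halves: the first half (bars 48–57) ends with a half cadence, the second (mm. 58-67) with a perfect authentic cadence — a large antecedent–consequent pair, i.e. a double period.
Phrase 3 begins with different material from phrase 1, making it contrasting.

contrasting double period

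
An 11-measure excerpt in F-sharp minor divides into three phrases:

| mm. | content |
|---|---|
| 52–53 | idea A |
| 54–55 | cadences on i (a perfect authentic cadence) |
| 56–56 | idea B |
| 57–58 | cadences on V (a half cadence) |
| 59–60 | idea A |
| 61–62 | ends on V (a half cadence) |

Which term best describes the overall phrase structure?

The final phrase closes with a half cadence, which is not stronger than the preceding half cadence; the 3 phrases lack an overall antecedent–consequent design and so form a phrase group.

phrase group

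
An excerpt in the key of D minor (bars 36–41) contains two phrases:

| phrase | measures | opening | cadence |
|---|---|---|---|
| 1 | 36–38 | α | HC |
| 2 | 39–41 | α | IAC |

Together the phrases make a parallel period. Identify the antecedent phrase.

The phrase ending with the weaker cadence (half cadence) is the antecedent; the one ending more conclusively (imperfect authentic cadence) is the consequent. The antecedent is phrase 1.

phrase 1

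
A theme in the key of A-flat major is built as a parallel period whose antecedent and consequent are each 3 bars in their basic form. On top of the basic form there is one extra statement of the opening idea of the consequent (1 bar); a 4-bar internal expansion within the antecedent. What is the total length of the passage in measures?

11 measures

Basic parallel period: 3 + 3 = 6 bars.
6 (basic form) + 1 (extra statement) + 4 (internal expansion) = 11.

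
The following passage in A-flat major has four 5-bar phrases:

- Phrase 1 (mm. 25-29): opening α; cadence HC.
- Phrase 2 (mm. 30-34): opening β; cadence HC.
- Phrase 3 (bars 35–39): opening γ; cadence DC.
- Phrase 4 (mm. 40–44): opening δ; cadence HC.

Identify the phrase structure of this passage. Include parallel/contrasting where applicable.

Phrase 4 ends with a half cadence, no stronger than phrase 2's half cadence, so the four phrases do not form a double period; nor do phrases 3–4 duplicate 1–2, so it is not a repeated period. With no phrase reaching a conclusive cadence, the passage is a phrase group.

phrase group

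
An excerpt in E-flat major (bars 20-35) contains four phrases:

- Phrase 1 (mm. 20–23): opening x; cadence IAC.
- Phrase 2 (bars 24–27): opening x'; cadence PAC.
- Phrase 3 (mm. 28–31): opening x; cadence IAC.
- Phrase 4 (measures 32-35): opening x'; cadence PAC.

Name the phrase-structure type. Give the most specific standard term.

repeated period

The cadence pattern IAC–PAC–IAC–PAC is weak–strong twice, and phrases 3–4 restate phrases 1–2: a period heard twice, not a double period (which would end weakly at phrase 2).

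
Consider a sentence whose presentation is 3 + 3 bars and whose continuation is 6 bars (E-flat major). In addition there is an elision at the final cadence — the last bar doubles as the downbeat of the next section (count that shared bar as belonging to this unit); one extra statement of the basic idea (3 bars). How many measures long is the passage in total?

15 measures

Basic sentence: 3 + 3 + 6 = 12 bars.
12 (basic form) + 3 (extra statement) = 15.
The elision shares a bar with the next section but does not change this unit's count.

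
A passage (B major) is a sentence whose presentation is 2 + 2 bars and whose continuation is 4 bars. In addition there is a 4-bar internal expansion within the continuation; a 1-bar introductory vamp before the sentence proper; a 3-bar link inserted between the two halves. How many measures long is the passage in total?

16 measures

Basic sentence: 2 + 2 + 4 = 8 bars.
8 (basic form) + 4 (internal expansion) + 1 (introduction) + 3 (link) = 16.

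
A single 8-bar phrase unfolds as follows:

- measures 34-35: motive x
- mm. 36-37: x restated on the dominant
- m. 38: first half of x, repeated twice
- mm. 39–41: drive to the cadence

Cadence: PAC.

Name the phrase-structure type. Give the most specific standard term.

Basic idea (measures 34–35) + its repetition (bars 36–37) form the presentation; fragmentation and cadence (measures 38–41) form the continuation — the 8-bar whole is a sentence.

sentence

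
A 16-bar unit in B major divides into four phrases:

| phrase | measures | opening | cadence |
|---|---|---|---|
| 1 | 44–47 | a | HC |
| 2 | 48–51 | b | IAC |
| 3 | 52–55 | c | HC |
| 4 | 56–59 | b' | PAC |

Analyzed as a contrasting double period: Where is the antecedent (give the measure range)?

In a double period the four phrases pair into a large antecedent (phrases 1–2, ending imperfect authentic cadence) and a large consequent (phrases 3–4, ending perfect authentic cadence). The antecedent spans mm. 44–51.

measures 44–51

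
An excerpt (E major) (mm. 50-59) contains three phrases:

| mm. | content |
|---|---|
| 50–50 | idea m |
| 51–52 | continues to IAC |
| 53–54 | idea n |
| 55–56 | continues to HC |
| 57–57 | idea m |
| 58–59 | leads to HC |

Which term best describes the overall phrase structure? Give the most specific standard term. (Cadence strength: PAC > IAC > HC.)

phrase group

The final phrase closes with a half cadence, which is not stronger than the preceding half cadence; the 3 phrases lack an overall antecedent–consequent design and so form a phrase group.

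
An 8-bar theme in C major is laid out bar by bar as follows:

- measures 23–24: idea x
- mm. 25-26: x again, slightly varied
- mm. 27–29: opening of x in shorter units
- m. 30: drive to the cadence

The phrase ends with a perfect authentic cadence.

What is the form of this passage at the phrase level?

sentence

Basic idea (measures 23-24) + its repetition (bars 25-26) form the presentation; fragmentation and cadence (measures 27–30) form the continuation — the 8-bar whole is a sentence.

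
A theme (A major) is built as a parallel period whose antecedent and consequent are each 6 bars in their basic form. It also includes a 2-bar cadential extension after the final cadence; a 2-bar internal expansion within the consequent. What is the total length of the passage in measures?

Basic parallel period: 6 + 6 = 12 bars.
12 (basic form) + 2 (cadential extension) + 2 (internal expansion) = 16.

16 measures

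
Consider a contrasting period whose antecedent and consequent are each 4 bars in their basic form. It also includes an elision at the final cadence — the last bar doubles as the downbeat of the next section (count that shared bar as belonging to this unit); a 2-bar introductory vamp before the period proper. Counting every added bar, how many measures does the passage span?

10 measures

Basic contrasting period: 4 + 4 = 8 bars.
8 (basic form) + 2 (introduction) = 10.
The elision shares a bar with the next section but does not change this unit's count.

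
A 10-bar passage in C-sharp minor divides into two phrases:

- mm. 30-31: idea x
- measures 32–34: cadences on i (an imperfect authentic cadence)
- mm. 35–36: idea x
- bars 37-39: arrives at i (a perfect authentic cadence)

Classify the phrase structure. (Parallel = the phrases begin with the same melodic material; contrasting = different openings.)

Phrase 1 ends with an imperfect authentic cadence (weaker) and phrase 2 with a perfect authentic cadence (stronger): antecedent + consequent = a period.
The two phrases open with the same material (x / x), so the period is parallel.

parallel period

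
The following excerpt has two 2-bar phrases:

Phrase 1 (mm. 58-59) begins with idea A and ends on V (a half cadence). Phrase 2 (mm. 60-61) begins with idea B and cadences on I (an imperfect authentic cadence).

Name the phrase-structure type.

Phrase 1 ends with a half cadence (weaker) and phrase 2 with an imperfect authentic cadence (stronger): antecedent + consequent = a period.
The two phrases open with different material (A / B), so the period is contrasting.

contrasting period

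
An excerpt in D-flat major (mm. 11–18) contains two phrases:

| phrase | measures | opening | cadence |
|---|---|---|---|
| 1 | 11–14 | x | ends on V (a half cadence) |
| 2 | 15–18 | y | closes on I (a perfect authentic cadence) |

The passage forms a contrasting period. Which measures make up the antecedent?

The phrase ending with the weaker cadence (half cadence) is the antecedent; the one ending more conclusively (perfect authentic cadence) is the consequent. The antecedent is measures 11–14.

measures 11–14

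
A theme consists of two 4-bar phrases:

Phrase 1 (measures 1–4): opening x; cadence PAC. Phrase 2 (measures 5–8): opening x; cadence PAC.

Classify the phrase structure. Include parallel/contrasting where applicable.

repeated phrase

Both phrases have the same opening (x) and the same cadence (perfect authentic cadence): the second is a restatement, not a consequent, so this is a repeated phrase rather than a period.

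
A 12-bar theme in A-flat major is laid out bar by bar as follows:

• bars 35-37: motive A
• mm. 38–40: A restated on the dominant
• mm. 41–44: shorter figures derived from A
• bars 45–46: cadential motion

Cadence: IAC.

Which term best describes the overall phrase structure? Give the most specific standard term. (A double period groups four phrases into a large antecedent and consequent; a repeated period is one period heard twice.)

sentence

Basic idea (mm. 35-37) + its repetition (mm. 38-40) form the presentation; fragmentation and cadence (bars 41-46) form the continuation — the 12-bar whole is a sentence.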